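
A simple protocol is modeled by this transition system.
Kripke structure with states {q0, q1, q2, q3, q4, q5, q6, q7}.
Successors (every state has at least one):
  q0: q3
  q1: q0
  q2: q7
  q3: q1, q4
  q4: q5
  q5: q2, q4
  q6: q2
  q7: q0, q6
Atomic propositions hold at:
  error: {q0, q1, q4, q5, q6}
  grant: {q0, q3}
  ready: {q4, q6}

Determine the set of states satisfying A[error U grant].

A[error U grant]: least fixpoint, start Z0 = Sat(grant) = {q0, q3}, add states in Sat(error) with every successor in Z. Z1 = {q0, q1, q3}; fixed.
Sat(A[error U grant]) = {q0, q1, q3}

{q0, q1, q3}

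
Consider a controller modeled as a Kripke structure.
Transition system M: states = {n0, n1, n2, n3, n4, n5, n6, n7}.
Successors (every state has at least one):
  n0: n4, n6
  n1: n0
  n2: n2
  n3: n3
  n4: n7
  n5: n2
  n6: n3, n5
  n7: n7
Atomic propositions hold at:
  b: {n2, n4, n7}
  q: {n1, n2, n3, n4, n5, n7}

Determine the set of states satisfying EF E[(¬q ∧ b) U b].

{n0, n1, n2, n4, n5, n6, n7}

Sat(¬q) = {n0, n6}
Sat(¬q ∧ b) = ∅
E[(¬q ∧ b) U b]: least fixpoint, start Z0 = Sat(b) = {n2, n4, n7}, add states in Sat(¬q ∧ b) with some successor in Z. Already a fixed point.
Sat(E[(¬q ∧ b) U b]) = {n2, n4, n7}
EF E[(¬q ∧ b) U b]: least fixpoint, start Z0 = {n2, n4, n7}, add states with some successor in Z. Z1 = {n0, n2, n4, n5, n7}; Z2 = {n0, n1, n2, n4, n5, n6, n7}; fixed.
Sat(EF E[(¬q ∧ b) U b]) = {n0, n1, n2, n4, n5, n6, n7}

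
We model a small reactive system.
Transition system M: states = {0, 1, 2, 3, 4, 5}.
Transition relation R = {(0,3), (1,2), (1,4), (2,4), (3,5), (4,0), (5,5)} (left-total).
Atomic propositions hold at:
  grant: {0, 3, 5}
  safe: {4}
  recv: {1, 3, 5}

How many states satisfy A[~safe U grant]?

Sat(~safe) = {0, 1, 2, 3, 5}
A[~safe U grant]: least fixpoint, start Z0 = Sat(grant) = {0, 3, 5}, add states in Sat(~safe) with every successor in Z. Already a fixed point.
Sat(A[~safe U grant]) = {0, 3, 5}
|Sat(A[~safe U grant])| = |{0, 3, 5}| = 3.

3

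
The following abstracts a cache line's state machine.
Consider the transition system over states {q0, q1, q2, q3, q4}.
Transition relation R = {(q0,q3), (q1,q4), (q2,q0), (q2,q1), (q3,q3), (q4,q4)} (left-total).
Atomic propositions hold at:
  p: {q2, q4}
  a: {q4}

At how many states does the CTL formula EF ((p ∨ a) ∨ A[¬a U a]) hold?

3

Sat(p ∨ a) = {q2, q4}
Sat(¬a) = {q0, q1, q2, q3}
A[¬a U a]: least fixpoint, start Z0 = Sat(a) = {q4}, add states in Sat(¬a) with every successor in Z. Z1 = {q1, q4}; fixed.
Sat(A[¬a U a]) = {q1, q4}
Sat((p ∨ a) ∨ A[¬a U a]) = {q1, q2, q4}
EF ((p ∨ a) ∨ A[¬a U a]): least fixpoint, start Z0 = {q1, q2, q4}, add states with some successor in Z. Already a fixed point.
Sat(EF ((p ∨ a) ∨ A[¬a U a])) = {q1, q2, q4}
|Sat(EF ((p ∨ a) ∨ A[¬a U a]))| = |{q1, q2, q4}| = 3.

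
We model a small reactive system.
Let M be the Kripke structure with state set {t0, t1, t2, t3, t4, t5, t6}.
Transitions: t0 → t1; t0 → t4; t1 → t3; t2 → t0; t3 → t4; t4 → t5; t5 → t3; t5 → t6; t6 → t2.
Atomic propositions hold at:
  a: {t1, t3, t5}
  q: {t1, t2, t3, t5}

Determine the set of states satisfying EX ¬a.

Sat(¬a) = {t0, t2, t4, t6}
Sat(EX ¬a) = {s : some successor in {t0, t2, t4, t6}} = {t0, t2, t3, t5, t6}

{t0, t2, t3, t5, t6}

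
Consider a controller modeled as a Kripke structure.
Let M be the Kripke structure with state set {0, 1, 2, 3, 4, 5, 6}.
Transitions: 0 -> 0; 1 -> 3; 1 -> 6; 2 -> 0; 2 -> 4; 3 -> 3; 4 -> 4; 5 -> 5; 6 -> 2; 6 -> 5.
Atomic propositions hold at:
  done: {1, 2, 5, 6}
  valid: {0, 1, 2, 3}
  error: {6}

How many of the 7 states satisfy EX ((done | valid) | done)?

Sat(done | valid) = {0, 1, 2, 3, 5, 6}
Sat((done | valid) | done) = {0, 1, 2, 3, 5, 6}
Sat(EX ((done | valid) | done)) = {s : some successor in {0, 1, 2, 3, 5, 6}} = {0, 1, 2, 3, 5, 6}
|Sat(EX ((done | valid) | done))| = |{0, 1, 2, 3, 5, 6}| = 6.

6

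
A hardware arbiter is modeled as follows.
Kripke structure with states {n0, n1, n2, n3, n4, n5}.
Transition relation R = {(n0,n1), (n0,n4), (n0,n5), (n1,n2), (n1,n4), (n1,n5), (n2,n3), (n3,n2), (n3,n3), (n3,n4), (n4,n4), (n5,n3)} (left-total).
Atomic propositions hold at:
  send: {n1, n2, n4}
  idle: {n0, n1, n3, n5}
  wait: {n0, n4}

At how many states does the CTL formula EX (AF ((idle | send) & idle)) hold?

5

Sat(idle | send) = {n0, n1, n2, n3, n4, n5}
Sat((idle | send) & idle) = {n0, n1, n3, n5}
AF ((idle | send) & idle): least fixpoint, start Z0 = {n0, n1, n3, n5}, add states with every successor in Z. Z1 = {n0, n1, n2, n3, n5}; fixed.
Sat(AF ((idle | send) & idle)) = {n0, n1, n2, n3, n5}
Sat(EX (AF ((idle | send) & idle))) = {s : some successor in {n0, n1, n2, n3, n5}} = {n0, n1, n2, n3, n5}
|Sat(EX (AF ((idle | send) & idle)))| = |{n0, n1, n2, n3, n5}| = 5.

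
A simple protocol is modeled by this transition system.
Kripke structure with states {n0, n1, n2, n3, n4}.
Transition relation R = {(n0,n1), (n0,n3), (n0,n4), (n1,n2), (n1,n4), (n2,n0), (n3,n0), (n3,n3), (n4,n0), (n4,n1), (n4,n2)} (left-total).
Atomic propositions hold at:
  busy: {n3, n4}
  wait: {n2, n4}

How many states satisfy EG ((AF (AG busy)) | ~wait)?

AG busy: greatest fixpoint, start Z0 = {n3, n4}, keep only states in Sat with every successor in Z. Z1 = ∅; fixed.
Sat(AG busy) = ∅
AF (AG busy): least fixpoint, start Z0 = ∅, add states with every successor in Z. Already a fixed point.
Sat(AF (AG busy)) = ∅
Sat(~wait) = {n0, n1, n3}
Sat((AF (AG busy)) | ~wait) = {n0, n1, n3}
EG ((AF (AG busy)) | ~wait): greatest fixpoint, start Z0 = {n0, n1, n3}, keep only states in Sat with some successor in Z. Z1 = {n0, n3}; fixed.
Sat(EG ((AF (AG busy)) | ~wait)) = {n0, n3}
|Sat(EG ((AF (AG busy)) | ~wait))| = |{n0, n3}| = 2.

2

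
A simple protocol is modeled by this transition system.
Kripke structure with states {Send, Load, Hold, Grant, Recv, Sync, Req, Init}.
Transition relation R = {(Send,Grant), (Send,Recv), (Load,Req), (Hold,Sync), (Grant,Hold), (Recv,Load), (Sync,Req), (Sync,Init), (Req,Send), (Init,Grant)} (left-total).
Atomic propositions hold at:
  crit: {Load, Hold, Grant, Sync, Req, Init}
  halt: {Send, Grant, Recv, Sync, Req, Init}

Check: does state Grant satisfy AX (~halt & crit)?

Yes

Sat(~halt) = {Load, Hold}
Sat(~halt & crit) = {Load, Hold}
Sat(AX (~halt & crit)) = {s : every successor in {Load, Hold}} = {Grant, Recv}
Grant ∈ Sat(AX (~halt & crit)) = {Grant, Recv}, so the formula holds at Grant.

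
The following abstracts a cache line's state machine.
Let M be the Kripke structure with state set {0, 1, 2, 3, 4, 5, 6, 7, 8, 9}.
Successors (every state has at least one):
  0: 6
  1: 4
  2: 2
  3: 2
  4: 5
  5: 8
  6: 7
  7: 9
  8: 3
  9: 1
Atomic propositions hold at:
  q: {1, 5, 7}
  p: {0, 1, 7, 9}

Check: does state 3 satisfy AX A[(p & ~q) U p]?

Sat(~q) = {0, 2, 3, 4, 6, 8, 9}
Sat(p & ~q) = {0, 9}
A[(p & ~q) U p]: least fixpoint, start Z0 = Sat(p) = {0, 1, 7, 9}, add states in Sat(p & ~q) with every successor in Z. Already a fixed point.
Sat(A[(p & ~q) U p]) = {0, 1, 7, 9}
Sat(AX A[(p & ~q) U p]) = {s : every successor in {0, 1, 7, 9}} = {6, 7, 9}
3 ∉ Sat(AX A[(p & ~q) U p]) = {6, 7, 9}, so the formula does not hold at 3.

No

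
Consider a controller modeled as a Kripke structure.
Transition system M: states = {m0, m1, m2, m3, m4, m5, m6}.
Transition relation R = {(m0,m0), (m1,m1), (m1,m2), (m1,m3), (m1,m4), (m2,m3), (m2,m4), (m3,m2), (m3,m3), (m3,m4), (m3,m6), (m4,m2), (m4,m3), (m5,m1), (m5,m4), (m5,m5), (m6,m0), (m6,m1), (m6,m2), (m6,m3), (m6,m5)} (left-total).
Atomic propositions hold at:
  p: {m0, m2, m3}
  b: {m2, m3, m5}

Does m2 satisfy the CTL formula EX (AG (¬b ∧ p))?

Sat(¬b) = {m0, m1, m4, m6}
Sat(¬b ∧ p) = {m0}
AG (¬b ∧ p): greatest fixpoint, start Z0 = {m0}, keep only states in Sat with every successor in Z. Already a fixed point.
Sat(AG (¬b ∧ p)) = {m0}
Sat(EX (AG (¬b ∧ p))) = {s : some successor in {m0}} = {m0, m6}
m2 ∉ Sat(EX (AG (¬b ∧ p))) = {m0, m6}, so the formula does not hold at m2.

No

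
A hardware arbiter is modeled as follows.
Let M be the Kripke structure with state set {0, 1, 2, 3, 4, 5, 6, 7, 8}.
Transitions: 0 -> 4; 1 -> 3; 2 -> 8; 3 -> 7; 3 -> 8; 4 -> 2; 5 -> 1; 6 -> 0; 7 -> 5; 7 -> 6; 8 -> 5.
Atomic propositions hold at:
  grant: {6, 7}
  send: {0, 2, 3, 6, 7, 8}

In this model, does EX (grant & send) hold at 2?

No

Sat(grant & send) = {6, 7}
Sat(EX (grant & send)) = {s : some successor in {6, 7}} = {3, 7}
2 ∉ Sat(EX (grant & send)) = {3, 7}, so the formula does not hold at 2.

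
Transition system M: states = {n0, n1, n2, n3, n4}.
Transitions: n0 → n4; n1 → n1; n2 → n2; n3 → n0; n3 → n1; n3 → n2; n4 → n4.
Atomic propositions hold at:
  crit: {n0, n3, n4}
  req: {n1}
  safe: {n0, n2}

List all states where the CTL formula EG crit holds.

{n0, n3, n4}

EG crit: greatest fixpoint, start Z0 = {n0, n3, n4}, keep only states in Sat with some successor in Z. Already a fixed point.
Sat(EG crit) = {n0, n3, n4}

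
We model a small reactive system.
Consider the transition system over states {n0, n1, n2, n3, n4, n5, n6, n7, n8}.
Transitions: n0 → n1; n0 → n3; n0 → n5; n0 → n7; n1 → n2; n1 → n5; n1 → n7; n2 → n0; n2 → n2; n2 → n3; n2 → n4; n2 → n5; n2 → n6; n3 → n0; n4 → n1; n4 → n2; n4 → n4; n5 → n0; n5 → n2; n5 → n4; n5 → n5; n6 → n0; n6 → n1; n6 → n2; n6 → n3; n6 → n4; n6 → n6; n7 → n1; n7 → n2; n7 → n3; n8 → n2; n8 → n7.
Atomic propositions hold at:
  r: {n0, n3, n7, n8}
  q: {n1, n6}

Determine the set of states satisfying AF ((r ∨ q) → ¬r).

{n1, n2, n4, n5, n6}

Sat(r ∨ q) = {n0, n1, n3, n6, n7, n8}
Sat(¬r) = {n1, n2, n4, n5, n6}
Sat((r ∨ q) → ¬r) = {n1, n2, n4, n5, n6}
AF ((r ∨ q) → ¬r): least fixpoint, start Z0 = {n1, n2, n4, n5, n6}, add states with every successor in Z. Already a fixed point.
Sat(AF ((r ∨ q) → ¬r)) = {n1, n2, n4, n5, n6}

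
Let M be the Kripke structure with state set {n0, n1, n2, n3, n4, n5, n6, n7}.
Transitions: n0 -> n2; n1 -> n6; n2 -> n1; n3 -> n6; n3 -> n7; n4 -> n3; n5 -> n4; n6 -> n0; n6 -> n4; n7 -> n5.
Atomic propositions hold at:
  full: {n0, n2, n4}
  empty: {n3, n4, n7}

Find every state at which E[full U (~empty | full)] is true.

Sat(~empty) = {n0, n1, n2, n5, n6}
Sat(~empty | full) = {n0, n1, n2, n4, n5, n6}
E[full U (~empty | full)]: least fixpoint, start Z0 = Sat((~empty | full)) = {n0, n1, n2, n4, n5, n6}, add states in Sat(full) with some successor in Z. Already a fixed point.
Sat(E[full U (~empty | full)]) = {n0, n1, n2, n4, n5, n6}

{n0, n1, n2, n4, n5, n6}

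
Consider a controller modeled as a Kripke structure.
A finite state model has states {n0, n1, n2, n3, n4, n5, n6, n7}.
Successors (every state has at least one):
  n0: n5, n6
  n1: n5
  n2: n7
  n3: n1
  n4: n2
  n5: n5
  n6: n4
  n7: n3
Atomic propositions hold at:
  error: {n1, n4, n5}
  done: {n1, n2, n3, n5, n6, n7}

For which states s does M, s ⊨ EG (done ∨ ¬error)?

{n0, n1, n2, n3, n5, n7}

Sat(¬error) = {n0, n2, n3, n6, n7}
Sat(done ∨ ¬error) = {n0, n1, n2, n3, n5, n6, n7}
EG (done ∨ ¬error): greatest fixpoint, start Z0 = {n0, n1, n2, n3, n5, n6, n7}, keep only states in Sat with some successor in Z. Z1 = {n0, n1, n2, n3, n5, n7}; fixed.
Sat(EG (done ∨ ¬error)) = {n0, n1, n2, n3, n5, n7}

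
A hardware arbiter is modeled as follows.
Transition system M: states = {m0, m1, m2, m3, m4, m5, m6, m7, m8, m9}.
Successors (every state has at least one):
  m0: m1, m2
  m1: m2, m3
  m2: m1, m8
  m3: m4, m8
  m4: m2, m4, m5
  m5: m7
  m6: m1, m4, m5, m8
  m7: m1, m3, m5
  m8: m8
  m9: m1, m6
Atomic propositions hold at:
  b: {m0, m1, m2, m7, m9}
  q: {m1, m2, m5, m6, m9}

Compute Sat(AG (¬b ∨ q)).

{m8}

Sat(¬b) = {m3, m4, m5, m6, m8}
Sat(¬b ∨ q) = {m1, m2, m3, m4, m5, m6, m8, m9}
AG (¬b ∨ q): greatest fixpoint, start Z0 = {m1, m2, m3, m4, m5, m6, m8, m9}, keep only states in Sat with every successor in Z. Z1 = {m1, m2, m3, m4, m6, m8, m9}; Z2 = {m1, m2, m3, m8, m9}; Z3 = {m1, m2, m8}; Z4 = {m2, m8}; Z5 = {m8}; fixed.
Sat(AG (¬b ∨ q)) = {m8}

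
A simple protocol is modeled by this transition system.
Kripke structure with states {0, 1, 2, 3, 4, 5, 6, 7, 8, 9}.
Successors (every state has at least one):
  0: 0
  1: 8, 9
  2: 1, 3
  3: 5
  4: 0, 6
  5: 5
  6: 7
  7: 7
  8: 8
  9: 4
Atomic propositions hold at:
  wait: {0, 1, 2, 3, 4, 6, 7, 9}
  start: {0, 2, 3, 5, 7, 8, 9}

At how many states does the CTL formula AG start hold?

5

AG start: greatest fixpoint, start Z0 = {0, 2, 3, 5, 7, 8, 9}, keep only states in Sat with every successor in Z. Z1 = {0, 3, 5, 7, 8}; fixed.
Sat(AG start) = {0, 3, 5, 7, 8}
|Sat(AG start)| = |{0, 3, 5, 7, 8}| = 5.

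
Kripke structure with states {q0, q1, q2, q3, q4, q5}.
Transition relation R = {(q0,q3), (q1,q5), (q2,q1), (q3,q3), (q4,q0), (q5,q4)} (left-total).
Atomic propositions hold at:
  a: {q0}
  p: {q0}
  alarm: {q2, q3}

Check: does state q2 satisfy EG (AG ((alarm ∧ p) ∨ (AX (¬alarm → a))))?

No

Sat(alarm ∧ p) = ∅
Sat(¬alarm) = {q0, q1, q4, q5}
Sat(¬alarm → a) = {q0, q2, q3}
Sat(AX (¬alarm → a)) = {s : every successor in {q0, q2, q3}} = {q0, q3, q4}
Sat((alarm ∧ p) ∨ (AX (¬alarm → a))) = {q0, q3, q4}
AG ((alarm ∧ p) ∨ (AX (¬alarm → a))): greatest fixpoint, start Z0 = {q0, q3, q4}, keep only states in Sat with every successor in Z. Already a fixed point.
Sat(AG ((alarm ∧ p) ∨ (AX (¬alarm → a)))) = {q0, q3, q4}
EG (AG ((alarm ∧ p) ∨ (AX (¬alarm → a)))): greatest fixpoint, start Z0 = {q0, q3, q4}, keep only states in Sat with some successor in Z. Already a fixed point.
Sat(EG (AG ((alarm ∧ p) ∨ (AX (¬alarm → a))))) = {q0, q3, q4}
q2 ∉ Sat(EG (AG ((alarm ∧ p) ∨ (AX (¬alarm → a))))) = {q0, q3, q4}, so the formula does not hold at q2.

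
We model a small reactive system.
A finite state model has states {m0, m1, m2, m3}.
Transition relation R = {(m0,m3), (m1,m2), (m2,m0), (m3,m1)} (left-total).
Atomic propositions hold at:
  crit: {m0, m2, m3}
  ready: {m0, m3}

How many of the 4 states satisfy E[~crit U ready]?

Sat(~crit) = {m1}
E[~crit U ready]: least fixpoint, start Z0 = Sat(ready) = {m0, m3}, add states in Sat(~crit) with some successor in Z. Already a fixed point.
Sat(E[~crit U ready]) = {m0, m3}
|Sat(E[~crit U ready])| = |{m0, m3}| = 2.

2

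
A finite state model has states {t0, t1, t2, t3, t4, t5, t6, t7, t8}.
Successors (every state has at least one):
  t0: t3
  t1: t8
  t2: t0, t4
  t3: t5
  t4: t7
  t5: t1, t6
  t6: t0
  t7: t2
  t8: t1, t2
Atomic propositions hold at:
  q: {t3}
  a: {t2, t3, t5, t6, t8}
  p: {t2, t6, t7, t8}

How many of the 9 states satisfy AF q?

AF q: least fixpoint, start Z0 = {t3}, add states with every successor in Z. Z1 = {t0, t3}; Z2 = {t0, t3, t6}; fixed.
Sat(AF q) = {t0, t3, t6}
|Sat(AF q)| = |{t0, t3, t6}| = 3.

3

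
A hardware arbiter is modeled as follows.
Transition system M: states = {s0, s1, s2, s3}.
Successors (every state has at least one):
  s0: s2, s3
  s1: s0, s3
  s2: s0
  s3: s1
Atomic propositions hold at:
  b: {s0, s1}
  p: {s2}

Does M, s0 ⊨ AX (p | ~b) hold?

Sat(~b) = {s2, s3}
Sat(p | ~b) = {s2, s3}
Sat(AX (p | ~b)) = {s : every successor in {s2, s3}} = {s0}
s0 ∈ Sat(AX (p | ~b)) = {s0}, so the formula holds at s0.

Yes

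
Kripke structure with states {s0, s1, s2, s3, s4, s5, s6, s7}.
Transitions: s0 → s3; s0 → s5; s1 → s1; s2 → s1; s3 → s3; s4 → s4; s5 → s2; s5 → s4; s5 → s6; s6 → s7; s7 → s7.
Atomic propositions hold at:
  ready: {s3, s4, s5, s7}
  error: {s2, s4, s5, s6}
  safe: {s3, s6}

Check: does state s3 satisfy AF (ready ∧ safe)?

Yes

Sat(ready ∧ safe) = {s3}
AF (ready ∧ safe): least fixpoint, start Z0 = {s3}, add states with every successor in Z. Already a fixed point.
Sat(AF (ready ∧ safe)) = {s3}
s3 ∈ Sat(AF (ready ∧ safe)) = {s3}, so the formula holds at s3.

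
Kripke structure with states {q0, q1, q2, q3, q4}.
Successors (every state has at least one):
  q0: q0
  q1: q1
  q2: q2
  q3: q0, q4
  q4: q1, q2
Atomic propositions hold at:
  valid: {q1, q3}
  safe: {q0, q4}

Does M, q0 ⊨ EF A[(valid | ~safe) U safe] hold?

Sat(~safe) = {q1, q2, q3}
Sat(valid | ~safe) = {q1, q2, q3}
A[(valid | ~safe) U safe]: least fixpoint, start Z0 = Sat(safe) = {q0, q4}, add states in Sat(valid | ~safe) with every successor in Z. Z1 = {q0, q3, q4}; fixed.
Sat(A[(valid | ~safe) U safe]) = {q0, q3, q4}
EF A[(valid | ~safe) U safe]: least fixpoint, start Z0 = {q0, q3, q4}, add states with some successor in Z. Already a fixed point.
Sat(EF A[(valid | ~safe) U safe]) = {q0, q3, q4}
q0 ∈ Sat(EF A[(valid | ~safe) U safe]) = {q0, q3, q4}, so the formula holds at q0.

Yes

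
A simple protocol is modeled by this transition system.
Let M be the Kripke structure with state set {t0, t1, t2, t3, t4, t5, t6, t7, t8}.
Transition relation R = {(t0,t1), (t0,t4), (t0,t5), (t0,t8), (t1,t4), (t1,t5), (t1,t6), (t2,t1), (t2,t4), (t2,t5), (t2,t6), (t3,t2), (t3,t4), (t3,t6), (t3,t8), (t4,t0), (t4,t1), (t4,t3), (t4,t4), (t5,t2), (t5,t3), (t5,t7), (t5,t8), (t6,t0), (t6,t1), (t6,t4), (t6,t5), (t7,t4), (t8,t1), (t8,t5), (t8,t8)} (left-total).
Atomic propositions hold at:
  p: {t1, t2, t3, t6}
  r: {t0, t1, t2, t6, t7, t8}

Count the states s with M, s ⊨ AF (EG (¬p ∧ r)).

2

Sat(¬p) = {t0, t4, t5, t7, t8}
Sat(¬p ∧ r) = {t0, t7, t8}
EG (¬p ∧ r): greatest fixpoint, start Z0 = {t0, t7, t8}, keep only states in Sat with some successor in Z. Z1 = {t0, t8}; fixed.
Sat(EG (¬p ∧ r)) = {t0, t8}
AF (EG (¬p ∧ r)): least fixpoint, start Z0 = {t0, t8}, add states with every successor in Z. Already a fixed point.
Sat(AF (EG (¬p ∧ r))) = {t0, t8}
|Sat(AF (EG (¬p ∧ r)))| = |{t0, t8}| = 2.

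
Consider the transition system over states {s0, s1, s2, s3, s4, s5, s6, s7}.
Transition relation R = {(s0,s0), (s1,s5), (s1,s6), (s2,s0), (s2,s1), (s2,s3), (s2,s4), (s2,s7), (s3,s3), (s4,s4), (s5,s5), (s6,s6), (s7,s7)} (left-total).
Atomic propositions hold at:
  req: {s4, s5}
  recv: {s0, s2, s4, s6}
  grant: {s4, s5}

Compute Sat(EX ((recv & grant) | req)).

Sat(recv & grant) = {s4}
Sat((recv & grant) | req) = {s4, s5}
Sat(EX ((recv & grant) | req)) = {s : some successor in {s4, s5}} = {s1, s2, s4, s5}

{s1, s2, s4, s5}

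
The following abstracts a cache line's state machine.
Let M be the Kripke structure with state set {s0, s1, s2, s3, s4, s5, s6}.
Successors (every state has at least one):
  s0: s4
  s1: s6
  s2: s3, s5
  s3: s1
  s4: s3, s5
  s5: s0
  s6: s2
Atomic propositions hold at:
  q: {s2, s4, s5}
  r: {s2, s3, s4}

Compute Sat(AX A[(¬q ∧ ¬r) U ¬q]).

{s1, s3, s5}

Sat(¬q) = {s0, s1, s3, s6}
Sat(¬r) = {s0, s1, s5, s6}
Sat(¬q ∧ ¬r) = {s0, s1, s6}
A[(¬q ∧ ¬r) U ¬q]: least fixpoint, start Z0 = Sat(¬q) = {s0, s1, s3, s6}, add states in Sat(¬q ∧ ¬r) with every successor in Z. Already a fixed point.
Sat(A[(¬q ∧ ¬r) U ¬q]) = {s0, s1, s3, s6}
Sat(AX A[(¬q ∧ ¬r) U ¬q]) = {s : every successor in {s0, s1, s3, s6}} = {s1, s3, s5}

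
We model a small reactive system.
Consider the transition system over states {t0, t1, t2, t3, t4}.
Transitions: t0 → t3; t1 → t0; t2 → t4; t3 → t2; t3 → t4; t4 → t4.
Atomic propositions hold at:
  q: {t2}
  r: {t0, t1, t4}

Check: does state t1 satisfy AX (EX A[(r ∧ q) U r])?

No

Sat(r ∧ q) = ∅
A[(r ∧ q) U r]: least fixpoint, start Z0 = Sat(r) = {t0, t1, t4}, add states in Sat(r ∧ q) with every successor in Z. Already a fixed point.
Sat(A[(r ∧ q) U r]) = {t0, t1, t4}
Sat(EX A[(r ∧ q) U r]) = {s : some successor in {t0, t1, t4}} = {t1, t2, t3, t4}
Sat(AX (EX A[(r ∧ q) U r])) = {s : every successor in {t1, t2, t3, t4}} = {t0, t2, t3, t4}
t1 ∉ Sat(AX (EX A[(r ∧ q) U r])) = {t0, t2, t3, t4}, so the formula does not hold at t1.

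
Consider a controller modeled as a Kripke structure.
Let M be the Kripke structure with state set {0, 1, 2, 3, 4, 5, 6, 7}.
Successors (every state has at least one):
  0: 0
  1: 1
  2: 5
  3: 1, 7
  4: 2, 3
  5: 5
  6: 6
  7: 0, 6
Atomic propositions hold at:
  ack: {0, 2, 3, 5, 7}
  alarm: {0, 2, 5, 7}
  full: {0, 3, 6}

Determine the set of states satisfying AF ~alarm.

{1, 3, 4, 6}

Sat(~alarm) = {1, 3, 4, 6}
AF ~alarm: least fixpoint, start Z0 = {1, 3, 4, 6}, add states with every successor in Z. Already a fixed point.
Sat(AF ~alarm) = {1, 3, 4, 6}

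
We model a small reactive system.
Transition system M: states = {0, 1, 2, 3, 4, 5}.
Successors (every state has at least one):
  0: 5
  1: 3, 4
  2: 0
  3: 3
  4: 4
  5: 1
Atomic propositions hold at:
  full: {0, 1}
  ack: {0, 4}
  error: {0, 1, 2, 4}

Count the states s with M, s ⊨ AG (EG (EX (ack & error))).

Sat(ack & error) = {0, 4}
Sat(EX (ack & error)) = {s : some successor in {0, 4}} = {1, 2, 4}
EG (EX (ack & error)): greatest fixpoint, start Z0 = {1, 2, 4}, keep only states in Sat with some successor in Z. Z1 = {1, 4}; fixed.
Sat(EG (EX (ack & error))) = {1, 4}
AG (EG (EX (ack & error))): greatest fixpoint, start Z0 = {1, 4}, keep only states in Sat with every successor in Z. Z1 = {4}; fixed.
Sat(AG (EG (EX (ack & error)))) = {4}
|Sat(AG (EG (EX (ack & error))))| = |{4}| = 1.

1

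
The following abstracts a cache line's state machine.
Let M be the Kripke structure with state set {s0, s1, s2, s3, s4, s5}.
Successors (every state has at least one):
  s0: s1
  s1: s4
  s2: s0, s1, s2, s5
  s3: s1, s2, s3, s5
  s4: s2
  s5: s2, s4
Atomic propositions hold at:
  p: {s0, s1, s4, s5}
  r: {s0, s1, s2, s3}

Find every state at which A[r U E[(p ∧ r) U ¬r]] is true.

{s0, s1, s4, s5}

Sat(p ∧ r) = {s0, s1}
Sat(¬r) = {s4, s5}
E[(p ∧ r) U ¬r]: least fixpoint, start Z0 = Sat(¬r) = {s4, s5}, add states in Sat(p ∧ r) with some successor in Z. Z1 = {s1, s4, s5}; Z2 = {s0, s1, s4, s5}; fixed.
Sat(E[(p ∧ r) U ¬r]) = {s0, s1, s4, s5}
A[r U E[(p ∧ r) U ¬r]]: least fixpoint, start Z0 = Sat(E[(p ∧ r) U ¬r]) = {s0, s1, s4, s5}, add states in Sat(r) with every successor in Z. Already a fixed point.
Sat(A[r U E[(p ∧ r) U ¬r]]) = {s0, s1, s4, s5}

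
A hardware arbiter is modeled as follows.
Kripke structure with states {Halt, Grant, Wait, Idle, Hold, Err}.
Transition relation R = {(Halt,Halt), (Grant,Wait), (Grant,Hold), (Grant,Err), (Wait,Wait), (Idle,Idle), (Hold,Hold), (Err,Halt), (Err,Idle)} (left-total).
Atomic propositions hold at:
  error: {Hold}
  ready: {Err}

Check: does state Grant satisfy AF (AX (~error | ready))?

No

Sat(~error) = {Halt, Grant, Wait, Idle, Err}
Sat(~error | ready) = {Halt, Grant, Wait, Idle, Err}
Sat(AX (~error | ready)) = {s : every successor in {Halt, Grant, Wait, Idle, Err}} = {Halt, Wait, Idle, Err}
AF (AX (~error | ready)): least fixpoint, start Z0 = {Halt, Wait, Idle, Err}, add states with every successor in Z. Already a fixed point.
Sat(AF (AX (~error | ready))) = {Halt, Wait, Idle, Err}
Grant ∉ Sat(AF (AX (~error | ready))) = {Halt, Wait, Idle, Err}, so the formula does not hold at Grant.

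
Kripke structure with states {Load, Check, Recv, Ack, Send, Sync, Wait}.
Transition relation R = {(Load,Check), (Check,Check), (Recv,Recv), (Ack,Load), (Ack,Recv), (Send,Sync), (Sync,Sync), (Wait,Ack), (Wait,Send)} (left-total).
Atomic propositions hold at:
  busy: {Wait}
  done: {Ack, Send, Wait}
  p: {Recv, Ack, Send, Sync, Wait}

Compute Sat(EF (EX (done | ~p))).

{Load, Check, Ack, Wait}

Sat(~p) = {Load, Check}
Sat(done | ~p) = {Load, Check, Ack, Send, Wait}
Sat(EX (done | ~p)) = {s : some successor in {Load, Check, Ack, Send, Wait}} = {Load, Check, Ack, Wait}
EF (EX (done | ~p)): least fixpoint, start Z0 = {Load, Check, Ack, Wait}, add states with some successor in Z. Already a fixed point.
Sat(EF (EX (done | ~p))) = {Load, Check, Ack, Wait}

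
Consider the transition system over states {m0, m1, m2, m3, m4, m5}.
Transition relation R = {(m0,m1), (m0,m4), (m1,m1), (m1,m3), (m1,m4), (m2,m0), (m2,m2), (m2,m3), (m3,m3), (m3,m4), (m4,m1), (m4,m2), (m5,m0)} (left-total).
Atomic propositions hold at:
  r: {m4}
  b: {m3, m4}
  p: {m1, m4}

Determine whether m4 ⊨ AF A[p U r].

A[p U r]: least fixpoint, start Z0 = Sat(r) = {m4}, add states in Sat(p) with every successor in Z. Already a fixed point.
Sat(A[p U r]) = {m4}
AF A[p U r]: least fixpoint, start Z0 = {m4}, add states with every successor in Z. Already a fixed point.
Sat(AF A[p U r]) = {m4}
m4 ∈ Sat(AF A[p U r]) = {m4}, so the formula holds at m4.

Yes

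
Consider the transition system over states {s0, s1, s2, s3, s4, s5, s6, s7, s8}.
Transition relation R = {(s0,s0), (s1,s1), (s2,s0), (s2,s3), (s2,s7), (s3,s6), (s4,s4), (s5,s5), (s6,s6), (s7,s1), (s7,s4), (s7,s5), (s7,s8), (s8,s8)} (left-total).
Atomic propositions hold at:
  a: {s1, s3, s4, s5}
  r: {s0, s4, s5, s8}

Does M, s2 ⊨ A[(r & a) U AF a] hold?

Sat(r & a) = {s4, s5}
AF a: least fixpoint, start Z0 = {s1, s3, s4, s5}, add states with every successor in Z. Already a fixed point.
Sat(AF a) = {s1, s3, s4, s5}
A[(r & a) U AF a]: least fixpoint, start Z0 = Sat(AF a) = {s1, s3, s4, s5}, add states in Sat(r & a) with every successor in Z. Already a fixed point.
Sat(A[(r & a) U AF a]) = {s1, s3, s4, s5}
s2 ∉ Sat(A[(r & a) U AF a]) = {s1, s3, s4, s5}, so the formula does not hold at s2.

No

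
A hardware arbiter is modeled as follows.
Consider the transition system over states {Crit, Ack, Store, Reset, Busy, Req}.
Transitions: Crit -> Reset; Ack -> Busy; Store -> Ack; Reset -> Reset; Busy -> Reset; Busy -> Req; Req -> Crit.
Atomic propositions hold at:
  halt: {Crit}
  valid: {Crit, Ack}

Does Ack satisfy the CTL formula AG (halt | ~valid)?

Sat(~valid) = {Store, Reset, Busy, Req}
Sat(halt | ~valid) = {Crit, Store, Reset, Busy, Req}
AG (halt | ~valid): greatest fixpoint, start Z0 = {Crit, Store, Reset, Busy, Req}, keep only states in Sat with every successor in Z. Z1 = {Crit, Reset, Busy, Req}; fixed.
Sat(AG (halt | ~valid)) = {Crit, Reset, Busy, Req}
Ack ∉ Sat(AG (halt | ~valid)) = {Crit, Reset, Busy, Req}, so the formula does not hold at Ack.

No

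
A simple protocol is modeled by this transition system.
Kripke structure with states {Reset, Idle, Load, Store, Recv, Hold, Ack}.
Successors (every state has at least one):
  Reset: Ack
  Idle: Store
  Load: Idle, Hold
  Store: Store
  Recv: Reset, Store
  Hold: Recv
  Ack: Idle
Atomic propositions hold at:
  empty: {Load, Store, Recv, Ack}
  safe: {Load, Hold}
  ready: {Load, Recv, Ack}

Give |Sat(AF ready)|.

5

AF ready: least fixpoint, start Z0 = {Load, Recv, Ack}, add states with every successor in Z. Z1 = {Reset, Load, Recv, Hold, Ack}; fixed.
Sat(AF ready) = {Reset, Load, Recv, Hold, Ack}
|Sat(AF ready)| = |{Reset, Load, Recv, Hold, Ack}| = 5.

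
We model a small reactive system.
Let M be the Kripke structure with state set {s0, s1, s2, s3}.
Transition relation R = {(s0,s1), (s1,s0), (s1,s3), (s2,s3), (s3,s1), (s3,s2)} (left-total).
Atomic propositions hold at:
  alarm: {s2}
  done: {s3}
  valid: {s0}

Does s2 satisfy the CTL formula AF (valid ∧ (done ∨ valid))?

No

Sat(done ∨ valid) = {s0, s3}
Sat(valid ∧ (done ∨ valid)) = {s0}
AF (valid ∧ (done ∨ valid)): least fixpoint, start Z0 = {s0}, add states with every successor in Z. Already a fixed point.
Sat(AF (valid ∧ (done ∨ valid))) = {s0}
s2 ∉ Sat(AF (valid ∧ (done ∨ valid))) = {s0}, so the formula does not hold at s2.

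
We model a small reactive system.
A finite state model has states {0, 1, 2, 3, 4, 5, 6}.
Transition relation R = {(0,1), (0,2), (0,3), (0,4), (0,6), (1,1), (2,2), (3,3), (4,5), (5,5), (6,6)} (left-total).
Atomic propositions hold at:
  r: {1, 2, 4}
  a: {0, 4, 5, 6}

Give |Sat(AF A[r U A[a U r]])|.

A[a U r]: least fixpoint, start Z0 = Sat(r) = {1, 2, 4}, add states in Sat(a) with every successor in Z. Already a fixed point.
Sat(A[a U r]) = {1, 2, 4}
A[r U A[a U r]]: least fixpoint, start Z0 = Sat(A[a U r]) = {1, 2, 4}, add states in Sat(r) with every successor in Z. Already a fixed point.
Sat(A[r U A[a U r]]) = {1, 2, 4}
AF A[r U A[a U r]]: least fixpoint, start Z0 = {1, 2, 4}, add states with every successor in Z. Already a fixed point.
Sat(AF A[r U A[a U r]]) = {1, 2, 4}
|Sat(AF A[r U A[a U r]])| = |{1, 2, 4}| = 3.

3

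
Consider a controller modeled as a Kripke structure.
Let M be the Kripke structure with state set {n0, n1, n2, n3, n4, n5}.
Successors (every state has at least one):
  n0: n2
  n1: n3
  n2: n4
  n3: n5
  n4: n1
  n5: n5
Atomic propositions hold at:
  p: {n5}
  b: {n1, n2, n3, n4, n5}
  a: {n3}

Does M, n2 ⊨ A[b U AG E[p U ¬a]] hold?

Yes

Sat(¬a) = {n0, n1, n2, n4, n5}
E[p U ¬a]: least fixpoint, start Z0 = Sat(¬a) = {n0, n1, n2, n4, n5}, add states in Sat(p) with some successor in Z. Already a fixed point.
Sat(E[p U ¬a]) = {n0, n1, n2, n4, n5}
AG E[p U ¬a]: greatest fixpoint, start Z0 = {n0, n1, n2, n4, n5}, keep only states in Sat with every successor in Z. Z1 = {n0, n2, n4, n5}; Z2 = {n0, n2, n5}; Z3 = {n0, n5}; Z4 = {n5}; fixed.
Sat(AG E[p U ¬a]) = {n5}
A[b U AG E[p U ¬a]]: least fixpoint, start Z0 = Sat(AG E[p U ¬a]) = {n5}, add states in Sat(b) with every successor in Z. Z1 = {n3, n5}; Z2 = {n1, n3, n5}; Z3 = {n1, n3, n4, n5}; Z4 = {n1, n2, n3, n4, n5}; fixed.
Sat(A[b U AG E[p U ¬a]]) = {n1, n2, n3, n4, n5}
n2 ∈ Sat(A[b U AG E[p U ¬a]]) = {n1, n2, n3, n4, n5}, so the formula holds at n2.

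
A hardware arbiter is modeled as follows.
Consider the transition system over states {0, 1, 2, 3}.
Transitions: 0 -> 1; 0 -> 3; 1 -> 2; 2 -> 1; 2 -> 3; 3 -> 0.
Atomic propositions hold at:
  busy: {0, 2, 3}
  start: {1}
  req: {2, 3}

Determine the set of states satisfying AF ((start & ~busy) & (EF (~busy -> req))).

{1}

Sat(~busy) = {1}
Sat(start & ~busy) = {1}
Sat(~busy -> req) = {0, 2, 3}
EF (~busy -> req): least fixpoint, start Z0 = {0, 2, 3}, add states with some successor in Z. Z1 = {0, 1, 2, 3}; fixed.
Sat(EF (~busy -> req)) = {0, 1, 2, 3}
Sat((start & ~busy) & (EF (~busy -> req))) = {1}
AF ((start & ~busy) & (EF (~busy -> req))): least fixpoint, start Z0 = {1}, add states with every successor in Z. Already a fixed point.
Sat(AF ((start & ~busy) & (EF (~busy -> req)))) = {1}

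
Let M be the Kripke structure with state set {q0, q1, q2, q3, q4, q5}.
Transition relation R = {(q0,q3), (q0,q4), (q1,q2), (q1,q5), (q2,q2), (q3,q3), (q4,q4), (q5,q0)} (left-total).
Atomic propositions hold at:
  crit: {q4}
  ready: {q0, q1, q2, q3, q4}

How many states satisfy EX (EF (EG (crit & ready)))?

Sat(crit & ready) = {q4}
EG (crit & ready): greatest fixpoint, start Z0 = {q4}, keep only states in Sat with some successor in Z. Already a fixed point.
Sat(EG (crit & ready)) = {q4}
EF (EG (crit & ready)): least fixpoint, start Z0 = {q4}, add states with some successor in Z. Z1 = {q0, q4}; Z2 = {q0, q4, q5}; Z3 = {q0, q1, q4, q5}; fixed.
Sat(EF (EG (crit & ready))) = {q0, q1, q4, q5}
Sat(EX (EF (EG (crit & ready)))) = {s : some successor in {q0, q1, q4, q5}} = {q0, q1, q4, q5}
|Sat(EX (EF (EG (crit & ready))))| = |{q0, q1, q4, q5}| = 4.

4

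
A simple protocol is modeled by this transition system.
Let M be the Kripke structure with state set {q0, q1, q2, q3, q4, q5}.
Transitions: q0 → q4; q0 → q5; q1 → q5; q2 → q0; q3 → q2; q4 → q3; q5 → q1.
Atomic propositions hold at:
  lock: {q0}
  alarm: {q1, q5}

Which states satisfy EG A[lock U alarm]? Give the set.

A[lock U alarm]: least fixpoint, start Z0 = Sat(alarm) = {q1, q5}, add states in Sat(lock) with every successor in Z. Already a fixed point.
Sat(A[lock U alarm]) = {q1, q5}
EG A[lock U alarm]: greatest fixpoint, start Z0 = {q1, q5}, keep only states in Sat with some successor in Z. Already a fixed point.
Sat(EG A[lock U alarm]) = {q1, q5}

{q1, q5}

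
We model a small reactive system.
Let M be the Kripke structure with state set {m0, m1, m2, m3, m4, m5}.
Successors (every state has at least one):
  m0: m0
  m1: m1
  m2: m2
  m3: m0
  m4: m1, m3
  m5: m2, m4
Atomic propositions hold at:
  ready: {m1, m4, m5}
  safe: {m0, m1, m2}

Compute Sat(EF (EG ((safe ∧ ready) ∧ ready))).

{m1, m4, m5}

Sat(safe ∧ ready) = {m1}
Sat((safe ∧ ready) ∧ ready) = {m1}
EG ((safe ∧ ready) ∧ ready): greatest fixpoint, start Z0 = {m1}, keep only states in Sat with some successor in Z. Already a fixed point.
Sat(EG ((safe ∧ ready) ∧ ready)) = {m1}
EF (EG ((safe ∧ ready) ∧ ready)): least fixpoint, start Z0 = {m1}, add states with some successor in Z. Z1 = {m1, m4}; Z2 = {m1, m4, m5}; fixed.
Sat(EF (EG ((safe ∧ ready) ∧ ready))) = {m1, m4, m5}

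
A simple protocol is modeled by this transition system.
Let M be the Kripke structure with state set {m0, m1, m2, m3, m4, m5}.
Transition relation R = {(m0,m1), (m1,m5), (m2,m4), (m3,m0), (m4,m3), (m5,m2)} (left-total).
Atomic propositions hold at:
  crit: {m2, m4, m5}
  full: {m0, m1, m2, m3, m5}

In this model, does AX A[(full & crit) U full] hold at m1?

Yes

Sat(full & crit) = {m2, m5}
A[(full & crit) U full]: least fixpoint, start Z0 = Sat(full) = {m0, m1, m2, m3, m5}, add states in Sat(full & crit) with every successor in Z. Already a fixed point.
Sat(A[(full & crit) U full]) = {m0, m1, m2, m3, m5}
Sat(AX A[(full & crit) U full]) = {s : every successor in {m0, m1, m2, m3, m5}} = {m0, m1, m3, m4, m5}
m1 ∈ Sat(AX A[(full & crit) U full]) = {m0, m1, m3, m4, m5}, so the formula holds at m1.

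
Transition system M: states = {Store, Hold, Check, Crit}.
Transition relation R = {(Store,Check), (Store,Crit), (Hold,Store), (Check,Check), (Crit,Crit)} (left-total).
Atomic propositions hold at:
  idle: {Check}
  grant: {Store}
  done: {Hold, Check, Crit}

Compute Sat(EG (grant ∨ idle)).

Sat(grant ∨ idle) = {Store, Check}
EG (grant ∨ idle): greatest fixpoint, start Z0 = {Store, Check}, keep only states in Sat with some successor in Z. Already a fixed point.
Sat(EG (grant ∨ idle)) = {Store, Check}

{Store, Check}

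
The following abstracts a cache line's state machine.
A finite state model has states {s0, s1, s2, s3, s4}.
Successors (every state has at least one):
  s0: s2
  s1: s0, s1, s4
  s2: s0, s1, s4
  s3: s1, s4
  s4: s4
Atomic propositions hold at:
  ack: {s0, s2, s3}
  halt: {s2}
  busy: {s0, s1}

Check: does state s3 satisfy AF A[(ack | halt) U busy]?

No

Sat(ack | halt) = {s0, s2, s3}
A[(ack | halt) U busy]: least fixpoint, start Z0 = Sat(busy) = {s0, s1}, add states in Sat(ack | halt) with every successor in Z. Already a fixed point.
Sat(A[(ack | halt) U busy]) = {s0, s1}
AF A[(ack | halt) U busy]: least fixpoint, start Z0 = {s0, s1}, add states with every successor in Z. Already a fixed point.
Sat(AF A[(ack | halt) U busy]) = {s0, s1}
s3 ∉ Sat(AF A[(ack | halt) U busy]) = {s0, s1}, so the formula does not hold at s3.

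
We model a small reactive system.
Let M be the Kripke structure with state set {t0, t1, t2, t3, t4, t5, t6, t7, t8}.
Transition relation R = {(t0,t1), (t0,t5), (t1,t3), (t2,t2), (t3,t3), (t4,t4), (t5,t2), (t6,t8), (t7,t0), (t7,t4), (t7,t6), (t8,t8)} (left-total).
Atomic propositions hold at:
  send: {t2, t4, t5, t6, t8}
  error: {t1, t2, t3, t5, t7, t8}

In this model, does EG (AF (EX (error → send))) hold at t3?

No

Sat(error → send) = {t0, t2, t4, t5, t6, t8}
Sat(EX (error → send)) = {s : some successor in {t0, t2, t4, t5, t6, t8}} = {t0, t2, t4, t5, t6, t7, t8}
AF (EX (error → send)): least fixpoint, start Z0 = {t0, t2, t4, t5, t6, t7, t8}, add states with every successor in Z. Already a fixed point.
Sat(AF (EX (error → send))) = {t0, t2, t4, t5, t6, t7, t8}
EG (AF (EX (error → send))): greatest fixpoint, start Z0 = {t0, t2, t4, t5, t6, t7, t8}, keep only states in Sat with some successor in Z. Already a fixed point.
Sat(EG (AF (EX (error → send)))) = {t0, t2, t4, t5, t6, t7, t8}
t3 ∉ Sat(EG (AF (EX (error → send)))) = {t0, t2, t4, t5, t6, t7, t8}, so the formula does not hold at t3.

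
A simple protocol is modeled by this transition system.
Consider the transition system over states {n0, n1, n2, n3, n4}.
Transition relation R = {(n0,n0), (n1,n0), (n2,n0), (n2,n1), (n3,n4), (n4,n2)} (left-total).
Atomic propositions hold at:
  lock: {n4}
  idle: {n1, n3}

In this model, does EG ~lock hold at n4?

No

Sat(~lock) = {n0, n1, n2, n3}
EG ~lock: greatest fixpoint, start Z0 = {n0, n1, n2, n3}, keep only states in Sat with some successor in Z. Z1 = {n0, n1, n2}; fixed.
Sat(EG ~lock) = {n0, n1, n2}
n4 ∉ Sat(EG ~lock) = {n0, n1, n2}, so the formula does not hold at n4.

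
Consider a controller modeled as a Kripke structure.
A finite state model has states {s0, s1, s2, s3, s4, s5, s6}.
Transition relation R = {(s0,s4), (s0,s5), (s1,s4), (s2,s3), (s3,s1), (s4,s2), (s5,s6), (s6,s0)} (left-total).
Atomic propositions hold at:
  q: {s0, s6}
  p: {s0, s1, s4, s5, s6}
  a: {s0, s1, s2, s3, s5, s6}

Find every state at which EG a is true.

{s0, s5, s6}

EG a: greatest fixpoint, start Z0 = {s0, s1, s2, s3, s5, s6}, keep only states in Sat with some successor in Z. Z1 = {s0, s2, s3, s5, s6}; Z2 = {s0, s2, s5, s6}; Z3 = {s0, s5, s6}; fixed.
Sat(EG a) = {s0, s5, s6}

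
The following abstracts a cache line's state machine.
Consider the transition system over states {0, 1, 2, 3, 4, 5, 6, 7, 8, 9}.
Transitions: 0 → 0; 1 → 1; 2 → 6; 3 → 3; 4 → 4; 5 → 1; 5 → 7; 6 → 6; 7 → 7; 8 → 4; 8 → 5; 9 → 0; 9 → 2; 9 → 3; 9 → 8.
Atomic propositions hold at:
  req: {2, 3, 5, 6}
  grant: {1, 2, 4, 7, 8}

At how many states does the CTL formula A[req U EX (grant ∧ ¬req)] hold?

6

Sat(¬req) = {0, 1, 4, 7, 8, 9}
Sat(grant ∧ ¬req) = {1, 4, 7, 8}
Sat(EX (grant ∧ ¬req)) = {s : some successor in {1, 4, 7, 8}} = {1, 4, 5, 7, 8, 9}
A[req U EX (grant ∧ ¬req)]: least fixpoint, start Z0 = Sat(EX (grant ∧ ¬req)) = {1, 4, 5, 7, 8, 9}, add states in Sat(req) with every successor in Z. Already a fixed point.
Sat(A[req U EX (grant ∧ ¬req)]) = {1, 4, 5, 7, 8, 9}
|Sat(A[req U EX (grant ∧ ¬req)])| = |{1, 4, 5, 7, 8, 9}| = 6.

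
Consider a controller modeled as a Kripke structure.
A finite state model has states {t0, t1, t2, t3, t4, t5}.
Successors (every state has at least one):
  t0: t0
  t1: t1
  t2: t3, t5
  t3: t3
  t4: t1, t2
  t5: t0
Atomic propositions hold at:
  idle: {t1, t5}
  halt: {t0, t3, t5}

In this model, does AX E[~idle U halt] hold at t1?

Sat(~idle) = {t0, t2, t3, t4}
E[~idle U halt]: least fixpoint, start Z0 = Sat(halt) = {t0, t3, t5}, add states in Sat(~idle) with some successor in Z. Z1 = {t0, t2, t3, t5}; Z2 = {t0, t2, t3, t4, t5}; fixed.
Sat(E[~idle U halt]) = {t0, t2, t3, t4, t5}
Sat(AX E[~idle U halt]) = {s : every successor in {t0, t2, t3, t4, t5}} = {t0, t2, t3, t5}
t1 ∉ Sat(AX E[~idle U halt]) = {t0, t2, t3, t5}, so the formula does not hold at t1.

No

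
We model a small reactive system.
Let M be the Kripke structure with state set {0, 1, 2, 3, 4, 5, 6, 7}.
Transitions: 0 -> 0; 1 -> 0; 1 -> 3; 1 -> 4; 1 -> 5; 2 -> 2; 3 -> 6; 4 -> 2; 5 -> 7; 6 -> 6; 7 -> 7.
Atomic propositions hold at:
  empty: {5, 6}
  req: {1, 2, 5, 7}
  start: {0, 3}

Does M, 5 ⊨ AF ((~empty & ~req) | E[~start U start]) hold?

No

Sat(~empty) = {0, 1, 2, 3, 4, 7}
Sat(~req) = {0, 3, 4, 6}
Sat(~empty & ~req) = {0, 3, 4}
Sat(~start) = {1, 2, 4, 5, 6, 7}
E[~start U start]: least fixpoint, start Z0 = Sat(start) = {0, 3}, add states in Sat(~start) with some successor in Z. Z1 = {0, 1, 3}; fixed.
Sat(E[~start U start]) = {0, 1, 3}
Sat((~empty & ~req) | E[~start U start]) = {0, 1, 3, 4}
AF ((~empty & ~req) | E[~start U start]): least fixpoint, start Z0 = {0, 1, 3, 4}, add states with every successor in Z. Already a fixed point.
Sat(AF ((~empty & ~req) | E[~start U start])) = {0, 1, 3, 4}
5 ∉ Sat(AF ((~empty & ~req) | E[~start U start])) = {0, 1, 3, 4}, so the formula does not hold at 5.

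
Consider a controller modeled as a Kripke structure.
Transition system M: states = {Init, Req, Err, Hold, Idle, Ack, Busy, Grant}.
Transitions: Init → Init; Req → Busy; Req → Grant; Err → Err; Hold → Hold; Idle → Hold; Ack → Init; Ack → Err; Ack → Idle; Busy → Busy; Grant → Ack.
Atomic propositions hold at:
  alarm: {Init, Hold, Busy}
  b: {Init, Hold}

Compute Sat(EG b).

EG b: greatest fixpoint, start Z0 = {Init, Hold}, keep only states in Sat with some successor in Z. Already a fixed point.
Sat(EG b) = {Init, Hold}

{Init, Hold}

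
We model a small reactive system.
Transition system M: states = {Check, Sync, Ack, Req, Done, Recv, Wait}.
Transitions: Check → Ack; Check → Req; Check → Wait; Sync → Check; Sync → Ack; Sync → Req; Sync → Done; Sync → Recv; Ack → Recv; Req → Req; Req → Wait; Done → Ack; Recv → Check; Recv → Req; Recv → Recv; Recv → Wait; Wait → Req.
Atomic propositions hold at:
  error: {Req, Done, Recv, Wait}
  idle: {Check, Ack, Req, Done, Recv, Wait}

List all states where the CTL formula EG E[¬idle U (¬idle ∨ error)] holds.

Sat(¬idle) = {Sync}
Sat(¬idle ∨ error) = {Sync, Req, Done, Recv, Wait}
E[¬idle U (¬idle ∨ error)]: least fixpoint, start Z0 = Sat((¬idle ∨ error)) = {Sync, Req, Done, Recv, Wait}, add states in Sat(¬idle) with some successor in Z. Already a fixed point.
Sat(E[¬idle U (¬idle ∨ error)]) = {Sync, Req, Done, Recv, Wait}
EG E[¬idle U (¬idle ∨ error)]: greatest fixpoint, start Z0 = {Sync, Req, Done, Recv, Wait}, keep only states in Sat with some successor in Z. Z1 = {Sync, Req, Recv, Wait}; fixed.
Sat(EG E[¬idle U (¬idle ∨ error)]) = {Sync, Req, Recv, Wait}

{Sync, Req, Recv, Wait}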